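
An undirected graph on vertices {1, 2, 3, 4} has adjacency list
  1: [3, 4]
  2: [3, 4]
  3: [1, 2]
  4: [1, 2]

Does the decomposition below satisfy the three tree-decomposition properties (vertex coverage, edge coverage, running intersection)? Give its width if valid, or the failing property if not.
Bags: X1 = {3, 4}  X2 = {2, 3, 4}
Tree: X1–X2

A tree decomposition must satisfy three properties: every vertex lies in some bag; for every edge, both endpoints lie together in some bag; and for every vertex, the bags containing it form a connected subtree. Here vertex 1 appears in no bag, so the decomposition is invalid.

No — vertex 1 appears in no bag.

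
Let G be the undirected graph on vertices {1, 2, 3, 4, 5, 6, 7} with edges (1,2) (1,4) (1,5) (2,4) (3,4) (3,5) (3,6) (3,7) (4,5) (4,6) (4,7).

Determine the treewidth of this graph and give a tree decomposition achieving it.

Treewidth 2.
Bags: B1 = {1, 4, 5}  B2 = {3, 4, 5}  B3 = {3, 4, 7}  B4 = {1, 2, 4}  B5 = {3, 4, 6}
Tree: B1–B2, B2–B3, B1–B4, B3–B5

Every bag has size at most 3, so the width is 3 − 1 = 2 and tw(G) ≤ 2. On the other hand G contains the 3-clique {1, 2, 4}. A clique must lie in a single bag of any decomposition, so no decomposition can have width below 2. Therefore the treewidth is 2.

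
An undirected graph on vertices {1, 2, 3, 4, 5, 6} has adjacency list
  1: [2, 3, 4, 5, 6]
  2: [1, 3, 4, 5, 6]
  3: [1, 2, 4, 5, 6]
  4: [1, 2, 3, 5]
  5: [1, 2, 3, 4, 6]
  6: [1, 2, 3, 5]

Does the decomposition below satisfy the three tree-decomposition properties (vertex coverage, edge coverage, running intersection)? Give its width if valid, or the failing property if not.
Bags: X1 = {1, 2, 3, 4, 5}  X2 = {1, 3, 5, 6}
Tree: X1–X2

A tree decomposition must satisfy three properties: every vertex lies in some bag; for every edge, both endpoints lie together in some bag; and for every vertex, the bags containing it form a connected subtree. Here edge (2,6) lies in no bag, so the decomposition is invalid.

No — edge (2,6) lies in no bag.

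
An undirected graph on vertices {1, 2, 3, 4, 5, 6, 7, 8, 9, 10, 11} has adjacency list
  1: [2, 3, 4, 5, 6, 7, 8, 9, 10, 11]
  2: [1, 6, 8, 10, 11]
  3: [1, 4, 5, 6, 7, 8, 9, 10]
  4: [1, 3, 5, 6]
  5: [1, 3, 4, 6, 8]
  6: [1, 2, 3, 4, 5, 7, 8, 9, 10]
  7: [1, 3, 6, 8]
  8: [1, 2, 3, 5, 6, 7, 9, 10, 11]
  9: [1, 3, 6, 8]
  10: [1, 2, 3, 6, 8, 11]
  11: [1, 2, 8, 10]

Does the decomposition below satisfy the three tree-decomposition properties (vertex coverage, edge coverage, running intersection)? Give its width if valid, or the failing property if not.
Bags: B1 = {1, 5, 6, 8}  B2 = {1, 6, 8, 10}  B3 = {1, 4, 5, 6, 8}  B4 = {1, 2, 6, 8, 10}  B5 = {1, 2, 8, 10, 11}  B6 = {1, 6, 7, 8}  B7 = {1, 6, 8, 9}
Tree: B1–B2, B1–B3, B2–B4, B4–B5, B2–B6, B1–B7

A tree decomposition must satisfy three properties: every vertex lies in some bag; for every edge, both endpoints lie together in some bag; and for every vertex, the bags containing it form a connected subtree. Here vertex 3 appears in no bag, so the decomposition is invalid.

No — vertex 3 appears in no bag.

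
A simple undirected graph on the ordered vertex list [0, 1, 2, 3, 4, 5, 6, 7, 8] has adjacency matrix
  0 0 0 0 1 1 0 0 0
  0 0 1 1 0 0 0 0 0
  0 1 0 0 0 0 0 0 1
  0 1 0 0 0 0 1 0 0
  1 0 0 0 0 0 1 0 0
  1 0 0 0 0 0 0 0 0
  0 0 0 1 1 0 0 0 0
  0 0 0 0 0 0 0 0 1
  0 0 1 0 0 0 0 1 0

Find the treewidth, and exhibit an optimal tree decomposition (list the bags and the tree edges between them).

Treewidth 1.
Bags: B1 = {7, 8}  B2 = {2, 8}  B3 = {1, 2}  B4 = {1, 3}  B5 = {3, 6}  B6 = {4, 6}  B7 = {0, 4}  B8 = {0, 5}
Tree: B1–B2, B2–B3, B3–B4, B4–B5, B5–B6, B6–B7, B7–B8

Each bag holds 2 vertices, so the decomposition has width 1, which upper-bounds the treewidth. G has an edge, so its treewidth is at least 1. The upper and lower bounds meet at 1, so that is the treewidth.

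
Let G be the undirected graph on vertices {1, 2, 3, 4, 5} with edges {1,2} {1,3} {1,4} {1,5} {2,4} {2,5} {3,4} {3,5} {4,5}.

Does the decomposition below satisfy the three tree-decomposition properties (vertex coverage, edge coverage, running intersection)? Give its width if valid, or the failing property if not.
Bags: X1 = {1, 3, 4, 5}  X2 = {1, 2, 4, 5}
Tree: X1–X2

Vertex coverage: the bags together contain {1, 2, 3, 4, 5}, the full vertex set. Edge coverage: each edge of G has both endpoints in at least one bag. Running intersection: for every vertex, the bags containing it form a connected subtree. All three properties hold, so this is a valid tree decomposition of width max|bag| − 1 = 3, and hence tw(G) ≤ 3.

Yes; width 3.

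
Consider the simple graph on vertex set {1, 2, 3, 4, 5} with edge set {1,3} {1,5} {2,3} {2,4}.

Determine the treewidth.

1

A width-1 tree decomposition is:
Bags: B1 = {2, 3}  B2 = {2, 4}  B3 = {1, 3}  B4 = {1, 5}
Tree: B1–B2, B1–B3, B3–B4
Every bag has size at most 2, so the width is 2 − 1 = 1 and tw(G) ≤ 1. G has an edge, so its treewidth is at least 1. Therefore the treewidth is 1.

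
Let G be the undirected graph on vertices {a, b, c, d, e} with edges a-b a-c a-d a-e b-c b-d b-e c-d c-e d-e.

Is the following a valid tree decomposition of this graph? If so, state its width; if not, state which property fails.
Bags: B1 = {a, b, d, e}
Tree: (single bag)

No — vertex c appears in no bag.

A tree decomposition must satisfy three properties: every vertex lies in some bag; for every edge, both endpoints lie together in some bag; and for every vertex, the bags containing it form a connected subtree. Here vertex c appears in no bag, so the decomposition is invalid.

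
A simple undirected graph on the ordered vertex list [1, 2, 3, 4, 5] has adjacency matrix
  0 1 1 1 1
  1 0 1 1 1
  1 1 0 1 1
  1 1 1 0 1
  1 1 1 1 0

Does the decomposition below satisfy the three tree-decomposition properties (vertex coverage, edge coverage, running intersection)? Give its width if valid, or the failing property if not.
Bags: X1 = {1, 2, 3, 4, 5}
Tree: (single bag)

Vertex coverage: the bags together contain {1, 2, 3, 4, 5}, the full vertex set. Edge coverage: each edge of G has both endpoints in at least one bag. Running intersection: for every vertex, the bags containing it form a connected subtree. All three properties hold, so this is a valid tree decomposition of width max|bag| − 1 = 4, and hence tw(G) ≤ 4.

Yes; width 4.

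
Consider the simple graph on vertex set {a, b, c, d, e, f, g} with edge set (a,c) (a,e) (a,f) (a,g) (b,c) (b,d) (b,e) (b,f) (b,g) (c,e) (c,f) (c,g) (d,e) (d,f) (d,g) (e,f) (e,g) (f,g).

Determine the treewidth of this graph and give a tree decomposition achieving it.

Every bag has size at most 5, so the width is 5 − 1 = 4 and tw(G) ≤ 4. On the other hand G contains the 5-clique {b, d, e, f, g}. A clique must lie in a single bag of any decomposition, so no decomposition can have width below 4. Therefore the treewidth is 4.

Treewidth 4.
One optimal decomposition is:
Bags: B1 = {b, c, e, f, g}  B2 = {a, c, e, f, g}  B3 = {b, d, e, f, g}
Tree: B1–B2, B1–B3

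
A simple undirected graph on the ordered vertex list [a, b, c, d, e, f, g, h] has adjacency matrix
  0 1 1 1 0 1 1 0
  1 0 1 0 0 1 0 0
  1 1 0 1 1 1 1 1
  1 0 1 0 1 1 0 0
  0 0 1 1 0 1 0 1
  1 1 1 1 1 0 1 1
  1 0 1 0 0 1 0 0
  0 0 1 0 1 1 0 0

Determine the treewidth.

3

A width-3 tree decomposition is:
Bags: B1 = {c, e, f, h}  B2 = {c, d, e, f}  B3 = {a, c, d, f}  B4 = {a, b, c, f}  B5 = {a, c, f, g}
Tree: B1–B2, B2–B3, B3–B4, B4–B5
Each bag holds 4 vertices, so the decomposition has width 3, which upper-bounds the treewidth. For the lower bound, the 4 vertices {c, d, e, f} are pairwise adjacent, and any tree decomposition puts a clique entirely inside one bag — forcing width ≥ 3. Therefore the treewidth is 3.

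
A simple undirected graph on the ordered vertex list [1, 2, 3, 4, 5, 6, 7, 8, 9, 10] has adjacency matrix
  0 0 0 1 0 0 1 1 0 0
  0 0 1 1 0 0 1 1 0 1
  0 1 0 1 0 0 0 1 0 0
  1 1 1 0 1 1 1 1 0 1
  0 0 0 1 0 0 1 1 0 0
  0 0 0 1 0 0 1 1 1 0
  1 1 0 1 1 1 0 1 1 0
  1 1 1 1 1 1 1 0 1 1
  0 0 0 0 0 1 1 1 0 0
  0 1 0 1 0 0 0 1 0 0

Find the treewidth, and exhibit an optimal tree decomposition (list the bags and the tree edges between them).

Every bag has size at most 4, so the width is 4 − 1 = 3 and tw(G) ≤ 3. Conversely, {6, 7, 8, 9} is a clique of size 4, and the vertices of any clique must share a bag in every tree decomposition; so some bag has ≥ 4 vertices and tw(G) ≥ 3. Therefore the treewidth is 3.

Treewidth 3.
One optimal decomposition is:
Bags: B1 = {2, 4, 7, 8}  B2 = {4, 6, 7, 8}  B3 = {2, 4, 8, 10}  B4 = {1, 4, 7, 8}  B5 = {2, 3, 4, 8}  B6 = {6, 7, 8, 9}  B7 = {4, 5, 7, 8}
Tree: B1–B2, B1–B3, B1–B4, B3–B5, B2–B6, B1–B7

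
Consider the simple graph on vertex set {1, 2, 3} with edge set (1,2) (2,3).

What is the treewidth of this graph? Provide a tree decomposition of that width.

Treewidth 1.
One such decomposition:
Bags: B1 = {1, 2}  B2 = {2, 3}
Tree: B1–B2

Every bag has size at most 2, so the width is 2 − 1 = 1 and tw(G) ≤ 1. Since G has at least one edge (e.g. 2–1), it is not an edgeless graph, so tw(G) ≥ 1. Hence tw(G) = 1 exactly.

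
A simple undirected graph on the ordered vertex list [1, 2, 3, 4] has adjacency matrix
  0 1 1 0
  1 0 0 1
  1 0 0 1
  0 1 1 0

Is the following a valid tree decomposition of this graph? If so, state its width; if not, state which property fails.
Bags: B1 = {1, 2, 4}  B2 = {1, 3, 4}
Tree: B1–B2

Checking the three conditions: (i) the bags cover all of {1, 2, 3, 4}; (ii) for each edge, some bag contains both endpoints; (iii) the bags containing any fixed vertex form a subtree. All hold, so the decomposition is valid with width 3 − 1 = 2.

Yes; width 2.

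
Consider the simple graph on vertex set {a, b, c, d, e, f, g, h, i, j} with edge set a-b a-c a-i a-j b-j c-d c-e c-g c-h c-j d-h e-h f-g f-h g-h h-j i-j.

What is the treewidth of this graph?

2

A width-2 tree decomposition is:
Bags: B1 = {a, c, j}  B2 = {c, h, j}  B3 = {a, b, j}  B4 = {c, g, h}  B5 = {c, d, h}  B6 = {f, g, h}  B7 = {c, e, h}  B8 = {a, i, j}
Tree: B1–B2, B1–B3, B2–B4, B2–B5, B4–B6, B5–B7, B3–B8
Each bag holds 3 vertices, so the decomposition has width 2, which upper-bounds the treewidth. On the other hand G contains the 3-clique {c, d, h}. A clique must lie in a single bag of any decomposition, so no decomposition can have width below 2. The upper and lower bounds meet at 2, so that is the treewidth.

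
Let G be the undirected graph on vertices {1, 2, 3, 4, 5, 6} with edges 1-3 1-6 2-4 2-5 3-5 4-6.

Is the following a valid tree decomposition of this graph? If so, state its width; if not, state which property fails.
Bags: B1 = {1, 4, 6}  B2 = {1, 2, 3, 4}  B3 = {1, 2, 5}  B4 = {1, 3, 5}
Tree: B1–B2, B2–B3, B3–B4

No — bags containing vertex 3 are not connected in the tree.

A tree decomposition must satisfy three properties: every vertex lies in some bag; for every edge, both endpoints lie together in some bag; and for every vertex, the bags containing it form a connected subtree. Here bags containing vertex 3 are not connected in the tree, so the decomposition is invalid.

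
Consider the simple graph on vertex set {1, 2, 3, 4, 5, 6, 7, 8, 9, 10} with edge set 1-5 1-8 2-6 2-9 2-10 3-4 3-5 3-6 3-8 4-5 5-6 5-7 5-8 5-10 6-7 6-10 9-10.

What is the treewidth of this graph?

A width-2 tree decomposition is:
Bags: B1 = {5, 6, 7}  B2 = {3, 5, 6}  B3 = {5, 6, 10}  B4 = {3, 5, 8}  B5 = {3, 4, 5}  B6 = {2, 6, 10}  B7 = {1, 5, 8}  B8 = {2, 9, 10}
Tree: B1–B2, B1–B3, B2–B4, B2–B5, B3–B6, B4–B7, B6–B8
Every bag has size at most 3, so the width is 3 − 1 = 2 and tw(G) ≤ 2. For the lower bound, the 3 vertices {2, 9, 10} are pairwise adjacent, and any tree decomposition puts a clique entirely inside one bag — forcing width ≥ 2. The upper and lower bounds meet at 2, so that is the treewidth.

2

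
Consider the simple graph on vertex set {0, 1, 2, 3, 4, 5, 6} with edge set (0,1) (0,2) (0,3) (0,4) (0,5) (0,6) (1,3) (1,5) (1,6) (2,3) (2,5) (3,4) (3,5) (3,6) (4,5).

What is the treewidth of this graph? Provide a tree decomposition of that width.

The largest bag has 4 vertices, giving width 3; this decomposition certifies tw(G) ≤ 3. On the other hand G contains the 4-clique {0, 1, 3, 5}. A clique must lie in a single bag of any decomposition, so no decomposition can have width below 3. Hence tw(G) = 3 exactly.

Treewidth 3.
One optimal decomposition is:
Bags: B1 = {0, 1, 3, 5}  B2 = {0, 2, 3, 5}  B3 = {0, 3, 4, 5}  B4 = {0, 1, 3, 6}
Tree: B1–B2, B2–B3, B1–B4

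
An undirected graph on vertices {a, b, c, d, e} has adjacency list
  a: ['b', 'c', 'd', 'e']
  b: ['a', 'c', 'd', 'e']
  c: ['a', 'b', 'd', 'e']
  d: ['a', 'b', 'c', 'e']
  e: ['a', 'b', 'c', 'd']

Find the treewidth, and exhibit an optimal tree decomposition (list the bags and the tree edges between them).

Treewidth 4.
One optimal decomposition is:
Bags: B1 = {a, b, c, d, e}
Tree: (single bag)

A single bag containing all 5 vertices is trivially a valid decomposition of width 4. Conversely, {a, b, c, d, e} is a clique of size 5, and the vertices of any clique must share a bag in every tree decomposition; so some bag has ≥ 5 vertices and tw(G) ≥ 4. Therefore the treewidth is 4.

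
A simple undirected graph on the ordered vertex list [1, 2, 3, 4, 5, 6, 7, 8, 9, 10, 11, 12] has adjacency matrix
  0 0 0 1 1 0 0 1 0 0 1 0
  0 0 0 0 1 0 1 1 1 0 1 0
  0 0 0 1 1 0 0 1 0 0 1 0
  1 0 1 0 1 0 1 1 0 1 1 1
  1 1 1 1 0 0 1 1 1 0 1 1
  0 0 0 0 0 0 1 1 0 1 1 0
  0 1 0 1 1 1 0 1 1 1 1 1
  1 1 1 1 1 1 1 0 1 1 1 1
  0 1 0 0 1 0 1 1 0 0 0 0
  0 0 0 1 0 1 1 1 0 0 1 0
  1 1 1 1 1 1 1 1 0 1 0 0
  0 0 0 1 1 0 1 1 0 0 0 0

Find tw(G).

4

A width-4 tree decomposition is:
Bags: B1 = {4, 5, 7, 8, 11}  B2 = {2, 5, 7, 8, 11}  B3 = {3, 4, 5, 8, 11}  B4 = {4, 7, 8, 10, 11}  B5 = {6, 7, 8, 10, 11}  B6 = {4, 5, 7, 8, 12}  B7 = {2, 5, 7, 8, 9}  B8 = {1, 4, 5, 8, 11}
Tree: B1–B2, B1–B3, B1–B4, B4–B5, B1–B6, B2–B7, B3–B8
Every bag has size at most 5, so the width is 5 − 1 = 4 and tw(G) ≤ 4. For the lower bound, the 5 vertices {4, 7, 8, 10, 11} are pairwise adjacent, and any tree decomposition puts a clique entirely inside one bag — forcing width ≥ 4. Combining the bounds, tw(G) = 4.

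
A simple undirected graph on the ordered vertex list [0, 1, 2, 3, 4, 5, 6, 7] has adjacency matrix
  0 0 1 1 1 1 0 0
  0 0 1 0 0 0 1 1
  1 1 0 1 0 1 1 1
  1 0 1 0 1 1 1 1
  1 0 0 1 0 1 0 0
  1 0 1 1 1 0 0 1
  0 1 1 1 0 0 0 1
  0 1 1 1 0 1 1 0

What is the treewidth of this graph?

3

A width-3 tree decomposition is:
Bags: B1 = {2, 3, 6, 7}  B2 = {2, 3, 5, 7}  B3 = {0, 2, 3, 5}  B4 = {0, 3, 4, 5}  B5 = {1, 2, 6, 7}
Tree: B1–B2, B2–B3, B3–B4, B1–B5
Each bag holds 4 vertices, so the decomposition has width 3, which upper-bounds the treewidth. On the other hand G contains the 4-clique {1, 2, 6, 7}. A clique must lie in a single bag of any decomposition, so no decomposition can have width below 3. Combining the bounds, tw(G) = 3.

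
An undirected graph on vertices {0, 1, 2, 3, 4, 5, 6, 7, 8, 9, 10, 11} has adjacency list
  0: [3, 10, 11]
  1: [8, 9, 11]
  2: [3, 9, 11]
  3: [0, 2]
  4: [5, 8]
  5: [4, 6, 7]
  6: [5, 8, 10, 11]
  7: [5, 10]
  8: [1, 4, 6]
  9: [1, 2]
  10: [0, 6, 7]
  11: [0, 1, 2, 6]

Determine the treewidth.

3

A width-3 tree decomposition is:
Bags: B1 = {1, 2, 3, 9}  B2 = {1, 2, 3, 11}  B3 = {0, 1, 3, 11}  B4 = {0, 1, 8, 11}  B5 = {0, 6, 8, 11}  B6 = {0, 6, 8, 10}  B7 = {4, 6, 8, 10}  B8 = {4, 5, 6, 10}  B9 = {4, 5, 7, 10}
Tree: B1–B2, B2–B3, B3–B4, B4–B5, B5–B6, B6–B7, B7–B8, B8–B9
The largest bag has 4 vertices, giving width 3; this decomposition certifies tw(G) ≤ 3. For the lower bound: the 4 vertex sets {2,3,9}, {1}, {11}, {0,6,8,10} are disjoint, each induces a connected subgraph, and every pair is joined by at least one edge of G. Contracting each set to a single vertex therefore yields K_{4} as a minor, and since treewidth is minor-monotone, tw(G) ≥ tw(K_{4}) = 3. Therefore the treewidth is 3.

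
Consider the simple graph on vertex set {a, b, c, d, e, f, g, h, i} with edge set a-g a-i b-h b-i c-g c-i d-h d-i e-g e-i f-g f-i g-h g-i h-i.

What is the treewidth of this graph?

A width-2 tree decomposition is:
Bags: B1 = {d, h, i}  B2 = {g, h, i}  B3 = {b, h, i}  B4 = {e, g, i}  B5 = {c, g, i}  B6 = {f, g, i}  B7 = {a, g, i}
Tree: B1–B2, B2–B3, B2–B4, B2–B5, B5–B6, B5–B7
Every bag has size at most 3, so the width is 3 − 1 = 2 and tw(G) ≤ 2. For the lower bound, the 3 vertices {d, h, i} are pairwise adjacent, and any tree decomposition puts a clique entirely inside one bag — forcing width ≥ 2. The upper and lower bounds meet at 2, so that is the treewidth.

2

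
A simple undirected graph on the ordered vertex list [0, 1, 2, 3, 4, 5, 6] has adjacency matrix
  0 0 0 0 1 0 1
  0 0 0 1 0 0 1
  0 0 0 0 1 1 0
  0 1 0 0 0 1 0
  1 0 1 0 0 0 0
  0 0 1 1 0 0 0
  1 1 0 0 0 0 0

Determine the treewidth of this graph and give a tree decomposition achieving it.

Each bag holds 3 vertices, so the decomposition has width 2, which upper-bounds the treewidth. The edges 6–0–4–2–5–3–1–6 form a cycle, so G is not a tree and its treewidth is at least 2. The upper and lower bounds meet at 2, so that is the treewidth.

Treewidth 2.
One optimal decomposition is:
Bags: B1 = {0, 4, 6}  B2 = {2, 4, 6}  B3 = {2, 5, 6}  B4 = {3, 5, 6}  B5 = {1, 3, 6}
Tree: B1–B2, B2–B3, B3–B4, B4–B5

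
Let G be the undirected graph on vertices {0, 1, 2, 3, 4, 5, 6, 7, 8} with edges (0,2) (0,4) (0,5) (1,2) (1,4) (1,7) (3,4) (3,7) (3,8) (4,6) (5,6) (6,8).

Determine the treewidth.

A width-3 tree decomposition is:
Bags: B1 = {1, 3, 7, 8}  B2 = {1, 3, 4, 8}  B3 = {1, 4, 6, 8}  B4 = {1, 2, 4, 6}  B5 = {0, 2, 4, 6}  B6 = {0, 2, 5, 6}
Tree: B1–B2, B2–B3, B3–B4, B4–B5, B5–B6
Each bag holds 4 vertices, so the decomposition has width 3, which upper-bounds the treewidth. For the lower bound: the 4 vertex sets {3,7,8}, {1}, {4}, {0,2,5,6} are disjoint, each induces a connected subgraph, and every pair is joined by at least one edge of G. Contracting each set to a single vertex therefore yields K_{4} as a minor, and since treewidth is minor-monotone, tw(G) ≥ tw(K_{4}) = 3. Hence tw(G) = 3 exactly.

3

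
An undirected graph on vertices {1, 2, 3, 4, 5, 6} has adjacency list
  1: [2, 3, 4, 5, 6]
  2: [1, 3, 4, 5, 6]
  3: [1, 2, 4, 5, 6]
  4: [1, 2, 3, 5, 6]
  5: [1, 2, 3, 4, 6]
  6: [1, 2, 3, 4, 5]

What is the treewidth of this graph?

5

A width-5 tree decomposition is:
Bags: B1 = {1, 2, 3, 4, 5, 6}
Tree: (single bag)
With just one bag of size 6, the width is 6 − 1 = 5, so tw(G) ≤ 5. On the other hand G contains the 6-clique {1, 2, 3, 4, 5, 6}. A clique must lie in a single bag of any decomposition, so no decomposition can have width below 5. Combining the bounds, tw(G) = 5.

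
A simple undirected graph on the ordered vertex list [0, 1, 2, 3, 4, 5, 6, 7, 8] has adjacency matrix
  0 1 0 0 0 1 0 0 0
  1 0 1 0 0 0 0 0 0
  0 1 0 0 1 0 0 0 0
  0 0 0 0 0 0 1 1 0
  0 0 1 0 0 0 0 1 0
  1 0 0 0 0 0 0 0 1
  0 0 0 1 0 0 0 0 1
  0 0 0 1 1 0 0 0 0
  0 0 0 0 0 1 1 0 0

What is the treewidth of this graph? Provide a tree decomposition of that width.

Every bag has size at most 3, so the width is 3 − 1 = 2 and tw(G) ≤ 2. For the lower bound, G contains the cycle 2–4–7–3–6–8–5–0–1–2, so G is not a forest; only forests have treewidth ≤ 1, hence tw(G) ≥ 2. Combining the bounds, tw(G) = 2.

Treewidth 2.
Bags: B1 = {2, 4, 7}  B2 = {2, 3, 7}  B3 = {2, 3, 6}  B4 = {2, 6, 8}  B5 = {2, 5, 8}  B6 = {0, 2, 5}  B7 = {0, 1, 2}
Tree: B1–B2, B2–B3, B3–B4, B4–B5, B5–B6, B6–B7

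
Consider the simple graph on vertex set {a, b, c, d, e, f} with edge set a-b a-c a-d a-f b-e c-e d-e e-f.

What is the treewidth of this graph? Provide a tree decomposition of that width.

Each bag holds 3 vertices, so the decomposition has width 2, which upper-bounds the treewidth. For the lower bound, G contains the cycle e–b–a–d–e, so G is not a forest; only forests have treewidth ≤ 1, hence tw(G) ≥ 2. Hence tw(G) = 2 exactly.

Treewidth 2.
One such decomposition:
Bags: B1 = {a, b, e}  B2 = {a, d, e}  B3 = {a, e, f}  B4 = {a, c, e}
Tree: B1–B2, B2–B3, B3–B4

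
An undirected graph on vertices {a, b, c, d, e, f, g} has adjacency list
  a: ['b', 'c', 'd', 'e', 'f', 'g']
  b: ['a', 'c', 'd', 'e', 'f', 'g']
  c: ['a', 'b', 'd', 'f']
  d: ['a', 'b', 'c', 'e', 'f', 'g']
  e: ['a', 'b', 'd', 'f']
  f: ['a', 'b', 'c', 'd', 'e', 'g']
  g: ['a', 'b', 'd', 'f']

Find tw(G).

4

A width-4 tree decomposition is:
Bags: B1 = {a, b, d, f, g}  B2 = {a, b, c, d, f}  B3 = {a, b, d, e, f}
Tree: B1–B2, B1–B3
The largest bag has 5 vertices, giving width 4; this decomposition certifies tw(G) ≤ 4. For the lower bound, the 5 vertices {a, b, d, f, g} are pairwise adjacent, and any tree decomposition puts a clique entirely inside one bag — forcing width ≥ 4. Therefore the treewidth is 4.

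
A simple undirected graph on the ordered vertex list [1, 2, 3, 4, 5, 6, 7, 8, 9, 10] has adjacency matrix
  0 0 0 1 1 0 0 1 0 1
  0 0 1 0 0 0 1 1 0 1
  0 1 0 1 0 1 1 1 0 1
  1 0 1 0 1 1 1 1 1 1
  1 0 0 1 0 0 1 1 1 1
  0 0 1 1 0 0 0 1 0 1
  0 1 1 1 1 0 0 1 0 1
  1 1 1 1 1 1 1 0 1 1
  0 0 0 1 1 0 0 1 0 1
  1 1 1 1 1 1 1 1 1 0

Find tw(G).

A width-4 tree decomposition is:
Bags: B1 = {4, 5, 7, 8, 10}  B2 = {3, 4, 7, 8, 10}  B3 = {4, 5, 8, 9, 10}  B4 = {1, 4, 5, 8, 10}  B5 = {3, 4, 6, 8, 10}  B6 = {2, 3, 7, 8, 10}
Tree: B1–B2, B1–B3, B1–B4, B2–B5, B2–B6
The largest bag has 5 vertices, giving width 4; this decomposition certifies tw(G) ≤ 4. For the lower bound, the 5 vertices {2, 3, 7, 8, 10} are pairwise adjacent, and any tree decomposition puts a clique entirely inside one bag — forcing width ≥ 4. Therefore the treewidth is 4.

4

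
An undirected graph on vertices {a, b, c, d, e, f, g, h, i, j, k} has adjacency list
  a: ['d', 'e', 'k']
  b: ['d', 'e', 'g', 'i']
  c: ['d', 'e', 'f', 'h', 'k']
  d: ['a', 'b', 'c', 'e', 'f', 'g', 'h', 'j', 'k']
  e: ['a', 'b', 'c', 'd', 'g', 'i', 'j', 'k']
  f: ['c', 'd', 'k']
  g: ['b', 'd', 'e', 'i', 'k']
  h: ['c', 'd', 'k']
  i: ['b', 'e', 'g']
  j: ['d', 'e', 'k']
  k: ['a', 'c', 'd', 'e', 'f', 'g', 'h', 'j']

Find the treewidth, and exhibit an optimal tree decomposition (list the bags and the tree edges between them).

The largest bag has 4 vertices, giving width 3; this decomposition certifies tw(G) ≤ 3. For the lower bound, the 4 vertices {d, e, g, k} are pairwise adjacent, and any tree decomposition puts a clique entirely inside one bag — forcing width ≥ 3. Hence tw(G) = 3 exactly.

Treewidth 3.
One such decomposition:
Bags: B1 = {d, e, g, k}  B2 = {c, d, e, k}  B3 = {d, e, j, k}  B4 = {b, d, e, g}  B5 = {b, e, g, i}  B6 = {c, d, h, k}  B7 = {c, d, f, k}  B8 = {a, d, e, k}
Tree: B1–B2, B2–B3, B1–B4, B4–B5, B2–B6, B6–B7, B3–B8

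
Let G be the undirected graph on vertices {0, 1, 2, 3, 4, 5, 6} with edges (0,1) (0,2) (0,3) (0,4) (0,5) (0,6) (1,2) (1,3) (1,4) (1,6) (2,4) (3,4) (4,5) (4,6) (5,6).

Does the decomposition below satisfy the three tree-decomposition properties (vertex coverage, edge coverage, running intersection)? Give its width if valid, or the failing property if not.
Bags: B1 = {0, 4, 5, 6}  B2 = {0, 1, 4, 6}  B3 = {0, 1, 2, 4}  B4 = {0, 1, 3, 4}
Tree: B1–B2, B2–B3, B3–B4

Yes; width 3.

Every vertex of G appears in some bag (union = {0, 1, 2, 3, 4, 5, 6}); every edge is covered by a bag; and for each vertex v the set of bags containing v is connected in the bag tree. The decomposition is therefore valid. The largest bag has 4 vertices, so the width is 3.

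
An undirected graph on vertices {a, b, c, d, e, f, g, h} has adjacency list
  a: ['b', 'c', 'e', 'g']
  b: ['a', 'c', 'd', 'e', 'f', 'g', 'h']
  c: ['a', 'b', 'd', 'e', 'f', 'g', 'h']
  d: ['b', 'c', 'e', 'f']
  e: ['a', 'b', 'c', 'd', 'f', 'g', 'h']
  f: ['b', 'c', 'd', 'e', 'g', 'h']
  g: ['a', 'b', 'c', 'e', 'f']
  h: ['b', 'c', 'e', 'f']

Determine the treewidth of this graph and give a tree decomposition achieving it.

Treewidth 4.
Bags: B1 = {b, c, e, f, g}  B2 = {b, c, e, f, h}  B3 = {a, b, c, e, g}  B4 = {b, c, d, e, f}
Tree: B1–B2, B1–B3, B1–B4

Every bag has size at most 5, so the width is 5 − 1 = 4 and tw(G) ≤ 4. Conversely, {a, b, c, e, g} is a clique of size 5, and the vertices of any clique must share a bag in every tree decomposition; so some bag has ≥ 5 vertices and tw(G) ≥ 4. Hence tw(G) = 4 exactly.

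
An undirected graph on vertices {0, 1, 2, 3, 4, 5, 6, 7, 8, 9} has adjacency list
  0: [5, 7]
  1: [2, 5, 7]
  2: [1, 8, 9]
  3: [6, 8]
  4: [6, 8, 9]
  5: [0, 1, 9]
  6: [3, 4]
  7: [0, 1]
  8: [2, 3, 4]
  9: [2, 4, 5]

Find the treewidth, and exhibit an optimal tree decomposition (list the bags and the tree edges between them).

The largest bag has 3 vertices, giving width 2; this decomposition certifies tw(G) ≤ 2. For the lower bound, G contains the cycle 7–0–5–1–7, so G is not a forest; only forests have treewidth ≤ 1, hence tw(G) ≥ 2. Combining the bounds, tw(G) = 2.

Treewidth 2.
Bags: B1 = {0, 1, 7}  B2 = {0, 1, 5}  B3 = {1, 2, 5}  B4 = {2, 5, 9}  B5 = {2, 8, 9}  B6 = {4, 8, 9}  B7 = {3, 4, 8}  B8 = {3, 4, 6}
Tree: B1–B2, B2–B3, B3–B4, B4–B5, B5–B6, B6–B7, B7–B8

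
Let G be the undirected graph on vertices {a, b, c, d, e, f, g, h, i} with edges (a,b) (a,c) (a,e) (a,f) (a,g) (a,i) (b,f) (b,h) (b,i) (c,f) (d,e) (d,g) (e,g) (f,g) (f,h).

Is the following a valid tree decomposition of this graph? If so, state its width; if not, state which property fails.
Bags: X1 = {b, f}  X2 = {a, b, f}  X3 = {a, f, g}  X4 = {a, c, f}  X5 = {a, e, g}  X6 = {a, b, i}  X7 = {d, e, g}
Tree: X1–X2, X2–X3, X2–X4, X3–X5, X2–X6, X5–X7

No — vertex h appears in no bag.

A tree decomposition must satisfy three properties: every vertex lies in some bag; for every edge, both endpoints lie together in some bag; and for every vertex, the bags containing it form a connected subtree. Here vertex h appears in no bag, so the decomposition is invalid.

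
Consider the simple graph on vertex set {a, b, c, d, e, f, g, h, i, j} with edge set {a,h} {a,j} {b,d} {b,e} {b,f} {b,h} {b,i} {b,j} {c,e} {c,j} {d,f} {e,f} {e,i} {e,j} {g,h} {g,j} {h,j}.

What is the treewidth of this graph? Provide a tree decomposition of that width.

Each bag holds 3 vertices, so the decomposition has width 2, which upper-bounds the treewidth. On the other hand G contains the 3-clique {g, h, j}. A clique must lie in a single bag of any decomposition, so no decomposition can have width below 2. Hence tw(G) = 2 exactly.

Treewidth 2.
Bags: B1 = {c, e, j}  B2 = {b, e, j}  B3 = {b, h, j}  B4 = {a, h, j}  B5 = {g, h, j}  B6 = {b, e, i}  B7 = {b, e, f}  B8 = {b, d, f}
Tree: B1–B2, B2–B3, B3–B4, B3–B5, B2–B6, B2–B7, B7–B8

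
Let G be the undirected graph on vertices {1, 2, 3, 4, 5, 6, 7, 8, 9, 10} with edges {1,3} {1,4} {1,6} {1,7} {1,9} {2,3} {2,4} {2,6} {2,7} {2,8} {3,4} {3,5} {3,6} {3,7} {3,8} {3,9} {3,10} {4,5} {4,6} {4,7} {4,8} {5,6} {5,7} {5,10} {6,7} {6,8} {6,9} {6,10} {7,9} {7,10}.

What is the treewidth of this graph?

4

A width-4 tree decomposition is:
Bags: B1 = {2, 3, 4, 6, 7}  B2 = {2, 3, 4, 6, 8}  B3 = {3, 4, 5, 6, 7}  B4 = {1, 3, 4, 6, 7}  B5 = {1, 3, 6, 7, 9}  B6 = {3, 5, 6, 7, 10}
Tree: B1–B2, B1–B3, B1–B4, B4–B5, B3–B6
The largest bag has 5 vertices, giving width 4; this decomposition certifies tw(G) ≤ 4. Conversely, {2, 3, 4, 6, 8} is a clique of size 5, and the vertices of any clique must share a bag in every tree decomposition; so some bag has ≥ 5 vertices and tw(G) ≥ 4. Combining the bounds, tw(G) = 4.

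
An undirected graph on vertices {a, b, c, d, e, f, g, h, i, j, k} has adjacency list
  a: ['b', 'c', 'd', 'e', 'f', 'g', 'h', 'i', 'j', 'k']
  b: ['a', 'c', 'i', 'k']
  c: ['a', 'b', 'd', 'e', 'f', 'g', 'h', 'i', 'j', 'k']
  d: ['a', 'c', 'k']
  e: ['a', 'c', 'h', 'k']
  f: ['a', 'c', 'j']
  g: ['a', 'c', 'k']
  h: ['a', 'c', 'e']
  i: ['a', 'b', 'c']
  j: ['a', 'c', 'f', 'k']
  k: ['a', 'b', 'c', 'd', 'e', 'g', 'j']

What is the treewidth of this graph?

A width-3 tree decomposition is:
Bags: B1 = {a, b, c, i}  B2 = {a, b, c, k}  B3 = {a, c, e, k}  B4 = {a, c, j, k}  B5 = {a, c, g, k}  B6 = {a, c, e, h}  B7 = {a, c, d, k}  B8 = {a, c, f, j}
Tree: B1–B2, B2–B3, B3–B4, B3–B5, B3–B6, B4–B7, B4–B8
Each bag holds 4 vertices, so the decomposition has width 3, which upper-bounds the treewidth. For the lower bound, the 4 vertices {a, c, e, h} are pairwise adjacent, and any tree decomposition puts a clique entirely inside one bag — forcing width ≥ 3. Hence tw(G) = 3 exactly.

3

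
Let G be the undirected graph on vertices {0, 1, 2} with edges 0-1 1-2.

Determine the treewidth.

A width-1 tree decomposition is:
Bags: B1 = {1, 2}  B2 = {0, 1}
Tree: B1–B2
Every bag has size at most 2, so the width is 2 − 1 = 1 and tw(G) ≤ 1. Any graph with an edge has treewidth ≥ 1, and G has the edge 1–2. The upper and lower bounds meet at 1, so that is the treewidth.

1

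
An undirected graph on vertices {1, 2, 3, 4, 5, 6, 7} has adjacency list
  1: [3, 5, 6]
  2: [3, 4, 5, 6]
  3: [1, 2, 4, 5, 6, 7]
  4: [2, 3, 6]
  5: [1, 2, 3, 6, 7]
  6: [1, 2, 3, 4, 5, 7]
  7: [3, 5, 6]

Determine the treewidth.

A width-3 tree decomposition is:
Bags: B1 = {2, 3, 5, 6}  B2 = {1, 3, 5, 6}  B3 = {2, 3, 4, 6}  B4 = {3, 5, 6, 7}
Tree: B1–B2, B1–B3, B1–B4
Every bag has size at most 4, so the width is 4 − 1 = 3 and tw(G) ≤ 3. For the lower bound, the 4 vertices {2, 3, 4, 6} are pairwise adjacent, and any tree decomposition puts a clique entirely inside one bag — forcing width ≥ 3. Combining the bounds, tw(G) = 3.

3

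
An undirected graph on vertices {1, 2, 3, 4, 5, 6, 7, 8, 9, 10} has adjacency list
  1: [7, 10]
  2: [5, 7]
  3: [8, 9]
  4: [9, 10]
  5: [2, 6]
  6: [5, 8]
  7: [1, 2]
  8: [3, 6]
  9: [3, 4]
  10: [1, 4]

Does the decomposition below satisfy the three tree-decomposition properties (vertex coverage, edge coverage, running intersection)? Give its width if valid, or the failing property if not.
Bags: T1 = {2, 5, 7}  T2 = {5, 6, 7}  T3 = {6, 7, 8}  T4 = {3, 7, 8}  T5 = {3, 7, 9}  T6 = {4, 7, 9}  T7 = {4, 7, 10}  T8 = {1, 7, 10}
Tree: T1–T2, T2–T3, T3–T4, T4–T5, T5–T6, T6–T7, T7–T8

Checking the three conditions: (i) the bags cover all of {1, 2, 3, 4, 5, 6, 7, 8, 9, 10}; (ii) for each edge, some bag contains both endpoints; (iii) the bags containing any fixed vertex form a subtree. All hold, so the decomposition is valid with width 3 − 1 = 2.

Yes; width 2.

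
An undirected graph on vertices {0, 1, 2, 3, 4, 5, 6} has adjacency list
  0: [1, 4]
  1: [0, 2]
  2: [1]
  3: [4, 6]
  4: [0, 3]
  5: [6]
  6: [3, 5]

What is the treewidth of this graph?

1

A width-1 tree decomposition is:
Bags: B1 = {1, 2}  B2 = {0, 1}  B3 = {0, 4}  B4 = {3, 4}  B5 = {3, 6}  B6 = {5, 6}
Tree: B1–B2, B2–B3, B3–B4, B4–B5, B5–B6
Every bag has size at most 2, so the width is 2 − 1 = 1 and tw(G) ≤ 1. Since G has at least one edge (e.g. 2–1), it is not an edgeless graph, so tw(G) ≥ 1. Combining the bounds, tw(G) = 1.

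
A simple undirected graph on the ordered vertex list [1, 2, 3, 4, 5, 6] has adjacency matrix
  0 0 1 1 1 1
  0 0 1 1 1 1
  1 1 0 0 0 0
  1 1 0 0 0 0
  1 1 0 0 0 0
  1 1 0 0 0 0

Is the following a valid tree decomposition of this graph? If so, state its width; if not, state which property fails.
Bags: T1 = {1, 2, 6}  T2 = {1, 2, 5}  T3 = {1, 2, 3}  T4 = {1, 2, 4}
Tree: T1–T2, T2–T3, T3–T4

Yes; width 2.

Every vertex of G appears in some bag (union = {1, 2, 3, 4, 5, 6}); every edge is covered by a bag; and for each vertex v the set of bags containing v is connected in the bag tree. The decomposition is therefore valid. The largest bag has 3 vertices, so the width is 2.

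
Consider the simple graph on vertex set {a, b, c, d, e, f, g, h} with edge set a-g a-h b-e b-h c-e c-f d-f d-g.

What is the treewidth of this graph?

A width-2 tree decomposition is:
Bags: B1 = {a, b, h}  B2 = {a, b, g}  B3 = {b, d, g}  B4 = {b, d, f}  B5 = {b, c, f}  B6 = {b, c, e}
Tree: B1–B2, B2–B3, B3–B4, B4–B5, B5–B6
Each bag holds 3 vertices, so the decomposition has width 2, which upper-bounds the treewidth. Since b–h–a–g–d–f–c–e–b is a cycle in G, G is not acyclic. Forests are exactly the graphs of treewidth ≤ 1, so tw(G) ≥ 2. The upper and lower bounds meet at 2, so that is the treewidth.

2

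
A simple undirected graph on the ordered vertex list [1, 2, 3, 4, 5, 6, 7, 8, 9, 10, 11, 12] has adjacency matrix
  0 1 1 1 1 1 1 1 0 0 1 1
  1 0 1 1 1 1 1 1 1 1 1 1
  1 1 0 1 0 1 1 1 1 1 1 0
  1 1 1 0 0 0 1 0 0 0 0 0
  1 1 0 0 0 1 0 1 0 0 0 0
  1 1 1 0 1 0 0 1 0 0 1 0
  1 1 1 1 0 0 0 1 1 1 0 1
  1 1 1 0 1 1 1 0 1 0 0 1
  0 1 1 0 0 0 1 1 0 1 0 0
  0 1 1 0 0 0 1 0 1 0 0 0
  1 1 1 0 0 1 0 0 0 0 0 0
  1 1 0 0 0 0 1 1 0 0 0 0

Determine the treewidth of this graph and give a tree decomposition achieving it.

Treewidth 4.
Bags: B1 = {1, 2, 3, 7, 8}  B2 = {1, 2, 3, 6, 8}  B3 = {1, 2, 3, 4, 7}  B4 = {2, 3, 7, 8, 9}  B5 = {2, 3, 7, 9, 10}  B6 = {1, 2, 3, 6, 11}  B7 = {1, 2, 5, 6, 8}  B8 = {1, 2, 7, 8, 12}
Tree: B1–B2, B1–B3, B1–B4, B4–B5, B2–B6, B2–B7, B1–B8

Every bag has size at most 5, so the width is 5 − 1 = 4 and tw(G) ≤ 4. Conversely, {1, 2, 3, 4, 7} is a clique of size 5, and the vertices of any clique must share a bag in every tree decomposition; so some bag has ≥ 5 vertices and tw(G) ≥ 4. Hence tw(G) = 4 exactly.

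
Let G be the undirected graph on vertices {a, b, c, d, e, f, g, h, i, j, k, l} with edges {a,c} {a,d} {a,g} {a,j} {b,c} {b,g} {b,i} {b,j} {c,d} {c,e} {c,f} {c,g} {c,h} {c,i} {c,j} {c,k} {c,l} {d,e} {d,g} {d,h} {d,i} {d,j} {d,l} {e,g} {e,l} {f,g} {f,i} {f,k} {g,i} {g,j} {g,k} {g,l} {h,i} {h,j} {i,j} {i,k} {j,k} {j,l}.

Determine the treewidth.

A width-4 tree decomposition is:
Bags: B1 = {c, d, h, i, j}  B2 = {c, d, g, i, j}  B3 = {c, g, i, j, k}  B4 = {c, d, g, j, l}  B5 = {b, c, g, i, j}  B6 = {c, f, g, i, k}  B7 = {c, d, e, g, l}  B8 = {a, c, d, g, j}
Tree: B1–B2, B2–B3, B2–B4, B2–B5, B3–B6, B4–B7, B2–B8
The largest bag has 5 vertices, giving width 4; this decomposition certifies tw(G) ≤ 4. Conversely, {a, c, d, g, j} is a clique of size 5, and the vertices of any clique must share a bag in every tree decomposition; so some bag has ≥ 5 vertices and tw(G) ≥ 4. The upper and lower bounds meet at 4, so that is the treewidth.

4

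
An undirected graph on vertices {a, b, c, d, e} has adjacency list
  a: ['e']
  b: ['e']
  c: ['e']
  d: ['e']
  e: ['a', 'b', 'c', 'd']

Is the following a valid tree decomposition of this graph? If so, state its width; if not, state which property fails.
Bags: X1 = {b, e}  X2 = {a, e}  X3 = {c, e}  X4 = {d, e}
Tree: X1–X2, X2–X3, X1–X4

Yes; width 1.

Checking the three conditions: (i) the bags cover all of {a, b, c, d, e}; (ii) for each edge, some bag contains both endpoints; (iii) the bags containing any fixed vertex form a subtree. All hold, so the decomposition is valid with width 2 − 1 = 1.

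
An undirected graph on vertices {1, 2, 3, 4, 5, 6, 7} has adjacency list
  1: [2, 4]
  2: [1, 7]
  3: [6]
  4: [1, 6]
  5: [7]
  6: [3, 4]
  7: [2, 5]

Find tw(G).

A width-1 tree decomposition is:
Bags: B1 = {5, 7}  B2 = {2, 7}  B3 = {1, 2}  B4 = {1, 4}  B5 = {4, 6}  B6 = {3, 6}
Tree: B1–B2, B2–B3, B3–B4, B4–B5, B5–B6
The largest bag has 2 vertices, giving width 1; this decomposition certifies tw(G) ≤ 1. Since G has at least one edge (e.g. 5–7), it is not an edgeless graph, so tw(G) ≥ 1. Therefore the treewidth is 1.

1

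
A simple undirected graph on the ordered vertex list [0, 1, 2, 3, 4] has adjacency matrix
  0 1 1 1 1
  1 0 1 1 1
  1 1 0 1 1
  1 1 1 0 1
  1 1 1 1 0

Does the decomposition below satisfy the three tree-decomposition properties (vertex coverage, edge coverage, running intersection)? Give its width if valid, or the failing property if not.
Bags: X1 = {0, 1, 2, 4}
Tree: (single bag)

No — vertex 3 appears in no bag.

A tree decomposition must satisfy three properties: every vertex lies in some bag; for every edge, both endpoints lie together in some bag; and for every vertex, the bags containing it form a connected subtree. Here vertex 3 appears in no bag, so the decomposition is invalid.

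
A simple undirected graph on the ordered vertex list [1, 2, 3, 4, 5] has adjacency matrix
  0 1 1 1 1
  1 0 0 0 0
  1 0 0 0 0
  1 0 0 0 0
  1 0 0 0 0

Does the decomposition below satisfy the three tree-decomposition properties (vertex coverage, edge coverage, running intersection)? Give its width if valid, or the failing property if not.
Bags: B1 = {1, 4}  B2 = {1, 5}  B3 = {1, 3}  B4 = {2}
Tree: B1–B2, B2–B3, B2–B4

A tree decomposition must satisfy three properties: every vertex lies in some bag; for every edge, both endpoints lie together in some bag; and for every vertex, the bags containing it form a connected subtree. Here edge (1,2) lies in no bag, so the decomposition is invalid.

No — edge (1,2) lies in no bag.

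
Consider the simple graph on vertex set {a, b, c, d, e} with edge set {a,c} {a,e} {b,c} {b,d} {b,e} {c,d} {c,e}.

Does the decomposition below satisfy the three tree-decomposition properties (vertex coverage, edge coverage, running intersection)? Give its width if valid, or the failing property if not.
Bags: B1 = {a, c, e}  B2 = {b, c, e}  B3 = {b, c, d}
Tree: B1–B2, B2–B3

Every vertex of G appears in some bag (union = {a, b, c, d, e}); every edge is covered by a bag; and for each vertex v the set of bags containing v is connected in the bag tree. The decomposition is therefore valid. The largest bag has 3 vertices, so the width is 2.

Yes; width 2.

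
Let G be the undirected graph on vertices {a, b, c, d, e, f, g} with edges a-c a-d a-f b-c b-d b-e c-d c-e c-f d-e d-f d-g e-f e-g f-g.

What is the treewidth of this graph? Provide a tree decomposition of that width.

Each bag holds 4 vertices, so the decomposition has width 3, which upper-bounds the treewidth. Conversely, {d, e, f, g} is a clique of size 4, and the vertices of any clique must share a bag in every tree decomposition; so some bag has ≥ 4 vertices and tw(G) ≥ 3. The upper and lower bounds meet at 3, so that is the treewidth.

Treewidth 3.
One optimal decomposition is:
Bags: B1 = {c, d, e, f}  B2 = {a, c, d, f}  B3 = {d, e, f, g}  B4 = {b, c, d, e}
Tree: B1–B2, B1–B3, B1–B4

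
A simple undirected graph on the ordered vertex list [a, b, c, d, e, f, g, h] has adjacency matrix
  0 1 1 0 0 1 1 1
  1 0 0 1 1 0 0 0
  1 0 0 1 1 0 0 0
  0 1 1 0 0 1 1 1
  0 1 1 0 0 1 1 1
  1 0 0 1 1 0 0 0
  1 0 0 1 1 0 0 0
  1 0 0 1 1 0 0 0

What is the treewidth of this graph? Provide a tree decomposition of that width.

Treewidth 3.
One optimal decomposition is:
Bags: B1 = {a, b, d, e}  B2 = {a, d, e, g}  B3 = {a, d, e, h}  B4 = {a, c, d, e}  B5 = {a, d, e, f}
Tree: B1–B2, B2–B3, B3–B4, B4–B5

Each bag holds 4 vertices, so the decomposition has width 3, which upper-bounds the treewidth. For the lower bound: the 4 vertex sets {b,e}, {d,g}, {a}, {h} are disjoint, each induces a connected subgraph, and every pair is joined by at least one edge of G. Contracting each set to a single vertex therefore yields K_{4} as a minor, and since treewidth is minor-monotone, tw(G) ≥ tw(K_{4}) = 3. Hence tw(G) = 3 exactly.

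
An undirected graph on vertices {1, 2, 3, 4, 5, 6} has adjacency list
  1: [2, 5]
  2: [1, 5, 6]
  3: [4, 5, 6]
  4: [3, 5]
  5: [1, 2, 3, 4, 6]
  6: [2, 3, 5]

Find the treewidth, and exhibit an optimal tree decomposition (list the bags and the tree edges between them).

Every bag has size at most 3, so the width is 3 − 1 = 2 and tw(G) ≤ 2. For the lower bound, the 3 vertices {1, 2, 5} are pairwise adjacent, and any tree decomposition puts a clique entirely inside one bag — forcing width ≥ 2. Therefore the treewidth is 2.

Treewidth 2.
One such decomposition:
Bags: B1 = {2, 5, 6}  B2 = {3, 5, 6}  B3 = {3, 4, 5}  B4 = {1, 2, 5}
Tree: B1–B2, B2–B3, B1–B4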